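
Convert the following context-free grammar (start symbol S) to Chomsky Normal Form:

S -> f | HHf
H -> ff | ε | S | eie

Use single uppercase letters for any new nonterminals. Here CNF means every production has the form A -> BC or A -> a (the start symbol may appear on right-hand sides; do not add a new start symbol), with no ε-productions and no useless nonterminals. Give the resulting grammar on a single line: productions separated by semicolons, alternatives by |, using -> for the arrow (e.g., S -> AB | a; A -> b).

S -> f | HA | HF; A -> f; B -> e; C -> i; D -> CB; E -> HA; F -> HA; H -> f | AA | BD | HA | HE

Nullable: {H}; after ε-elimination: S -> f | Hf | HHf; H -> S | ff | eie.
After unit-elimination: S -> f | Hf | HHf; H -> f | Hf | ff | HHf | eie.
TERM: introduce B -> e, A -> f, C -> i and substitute in every rule of length ≥2.
BIN: H -> BCB becomes H -> BD, D -> CB; H -> HHA becomes H -> HE, E -> HA; S -> HHA becomes S -> HF, F -> HA.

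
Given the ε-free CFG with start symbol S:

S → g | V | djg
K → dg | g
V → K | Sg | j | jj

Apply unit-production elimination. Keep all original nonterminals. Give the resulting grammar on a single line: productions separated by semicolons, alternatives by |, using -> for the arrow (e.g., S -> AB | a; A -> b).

S -> g | j | Sg | dg | jj | djg; K -> g | dg; V -> g | j | Sg | dg | jj

Unit productions: S->V, V->K.
Unit pairs (A ⇒* B via units): (S,K), (S,V), (V,K).
S: inherits non-unit rules of {K, S, V} → Sg | dg | djg | g | j | jj.
K: inherits non-unit rules of {K} → dg | g.
V: inherits non-unit rules of {K, V} → Sg | dg | g | j | jj.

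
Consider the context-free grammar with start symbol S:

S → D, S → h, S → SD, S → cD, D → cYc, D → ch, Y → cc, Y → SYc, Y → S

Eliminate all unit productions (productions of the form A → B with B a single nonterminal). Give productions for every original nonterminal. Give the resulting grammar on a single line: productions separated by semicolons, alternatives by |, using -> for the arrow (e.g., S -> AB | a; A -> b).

Unit productions: S->D, Y->S.
Unit pairs (A ⇒* B via units): (S,D), (Y,D), (Y,S).
S: inherits non-unit rules of {D, S} → SD | cD | cYc | ch | h.
D: inherits non-unit rules of {D} → cYc | ch.
Y: inherits non-unit rules of {D, S, Y} → SD | SYc | cD | cYc | cc | ch | h.

S -> h | SD | cD | ch | cYc; D -> ch | cYc; Y -> h | SD | cD | cc | ch | SYc | cYc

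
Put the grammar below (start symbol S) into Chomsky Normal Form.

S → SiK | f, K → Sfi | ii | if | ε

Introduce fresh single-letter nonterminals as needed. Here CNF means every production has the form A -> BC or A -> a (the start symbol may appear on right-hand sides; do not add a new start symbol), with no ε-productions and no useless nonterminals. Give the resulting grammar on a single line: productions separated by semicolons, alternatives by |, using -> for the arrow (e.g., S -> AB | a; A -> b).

S -> f | SB | SD; A -> f; B -> i; C -> AB; D -> BK; K -> BA | BB | SC

Nullable: {K}; after ε-elimination: S -> f | Si | SiK; K -> if | ii | Sfi.
No unit productions to eliminate.
TERM: introduce A -> f, B -> i and substitute in every rule of length ≥2.
BIN: K -> SAB becomes K -> SC, C -> AB; S -> SBK becomes S -> SD, D -> BK.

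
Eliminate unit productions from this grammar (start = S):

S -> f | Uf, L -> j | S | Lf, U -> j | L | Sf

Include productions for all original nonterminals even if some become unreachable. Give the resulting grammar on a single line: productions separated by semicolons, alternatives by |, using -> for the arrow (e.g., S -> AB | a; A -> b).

S -> f | Uf; L -> f | j | Lf | Uf; U -> f | j | Lf | Sf | Uf

Unit productions: L->S, U->L.
Unit pairs (A ⇒* B via units): (L,S), (U,L), (U,S).
S: inherits non-unit rules of {S} → Uf | f.
L: inherits non-unit rules of {L, S} → Lf | Uf | f | j.
U: inherits non-unit rules of {L, S, U} → Lf | Sf | Uf | f | j.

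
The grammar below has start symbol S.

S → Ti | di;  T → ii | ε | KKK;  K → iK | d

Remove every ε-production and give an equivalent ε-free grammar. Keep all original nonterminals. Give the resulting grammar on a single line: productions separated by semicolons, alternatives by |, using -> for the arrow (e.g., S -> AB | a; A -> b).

S -> i | Ti | di; K -> d | iK; T -> ii | KKK

Nullable set: {T}.
S -> Ti: T nullable, giving Ti | i.
Drop T -> ε.
Unchanged (no nullable symbols): S -> di; K -> d; K -> iK; T -> KKK; T -> ii.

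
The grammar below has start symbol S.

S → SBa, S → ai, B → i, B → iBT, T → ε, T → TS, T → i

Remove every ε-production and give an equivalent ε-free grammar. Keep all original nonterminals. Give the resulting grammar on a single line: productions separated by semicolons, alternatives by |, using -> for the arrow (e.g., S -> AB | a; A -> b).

Nullable set: {T}.
B -> iBT: T nullable, giving iB | iBT.
Drop T -> ε.
T -> TS: T nullable, giving S | TS.
Unchanged (no nullable symbols): S -> SBa; S -> ai; B -> i; T -> i.

S -> ai | SBa; B -> i | iB | iBT; T -> S | i | TS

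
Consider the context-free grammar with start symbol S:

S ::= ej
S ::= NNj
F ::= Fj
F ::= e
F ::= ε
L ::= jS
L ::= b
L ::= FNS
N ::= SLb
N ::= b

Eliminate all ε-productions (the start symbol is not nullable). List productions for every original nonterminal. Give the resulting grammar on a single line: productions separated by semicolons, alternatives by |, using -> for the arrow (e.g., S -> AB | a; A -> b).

Nullable set: {F}.
Drop F -> ε.
F -> Fj: F nullable, giving Fj | j.
L -> FNS: F nullable, giving FNS | NS.
Unchanged (no nullable symbols): S -> NNj; S -> ej; F -> e; L -> b; L -> jS; N -> SLb; N -> b.

S -> ej | NNj; F -> e | j | Fj; L -> b | NS | jS | FNS; N -> b | SLb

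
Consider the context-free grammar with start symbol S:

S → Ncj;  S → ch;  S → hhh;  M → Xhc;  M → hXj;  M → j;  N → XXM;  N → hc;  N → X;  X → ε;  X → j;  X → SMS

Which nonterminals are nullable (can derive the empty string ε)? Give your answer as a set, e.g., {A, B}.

{N, X}

Directly nullable (have an ε-rule): {X}.
N is nullable via N -> X (every symbol on the right is already known nullable).
Not nullable: M, S — each has a terminal in every rule's right-hand side or depends on a non-nullable symbol.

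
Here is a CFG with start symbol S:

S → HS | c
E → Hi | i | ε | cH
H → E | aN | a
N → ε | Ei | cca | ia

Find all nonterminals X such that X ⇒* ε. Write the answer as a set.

Directly nullable (have an ε-rule): {E, N}.
H is nullable via H -> E (every symbol on the right is already known nullable).
Not nullable: S — each has a terminal in every rule's right-hand side or depends on a non-nullable symbol.

{E, H, N}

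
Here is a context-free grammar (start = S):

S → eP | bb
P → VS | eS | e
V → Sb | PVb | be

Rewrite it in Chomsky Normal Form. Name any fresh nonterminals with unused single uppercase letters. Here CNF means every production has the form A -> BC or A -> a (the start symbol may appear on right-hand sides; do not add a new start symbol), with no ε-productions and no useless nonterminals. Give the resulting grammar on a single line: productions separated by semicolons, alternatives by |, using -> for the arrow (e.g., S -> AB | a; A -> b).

No ε-productions.
No unit productions to eliminate.
TERM: introduce B -> b, A -> e and substitute in every rule of length ≥2.
BIN: V -> PVB becomes V -> PC, C -> VB.

S -> AP | BB; A -> e; B -> b; C -> VB; P -> e | AS | VS; V -> BA | PC | SB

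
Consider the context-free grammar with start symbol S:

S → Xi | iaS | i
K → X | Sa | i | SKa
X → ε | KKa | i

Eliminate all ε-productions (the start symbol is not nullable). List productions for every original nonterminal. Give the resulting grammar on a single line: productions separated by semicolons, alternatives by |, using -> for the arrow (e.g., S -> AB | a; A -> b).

S -> i | Xi | iaS; K -> X | i | Sa | SKa; X -> a | i | Ka | KKa

Nullable set: {K, X}.
S -> Xi: X nullable, giving Xi | i.
K -> SKa: K nullable, giving SKa | Sa.
K -> X: X nullable, giving X.
Drop X -> ε.
X -> KKa: K, K nullable, giving KKa | Ka | a.
Unchanged (no nullable symbols): S -> i; S -> iaS; K -> Sa; K -> i; X -> i.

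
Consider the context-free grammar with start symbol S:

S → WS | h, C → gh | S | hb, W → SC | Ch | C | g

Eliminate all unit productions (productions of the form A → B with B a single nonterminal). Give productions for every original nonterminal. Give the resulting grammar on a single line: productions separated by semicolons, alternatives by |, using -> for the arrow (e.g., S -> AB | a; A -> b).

Unit productions: C->S, W->C.
Unit pairs (A ⇒* B via units): (C,S), (W,C), (W,S).
S: inherits non-unit rules of {S} → WS | h.
C: inherits non-unit rules of {C, S} → WS | gh | h | hb.
W: inherits non-unit rules of {C, S, W} → Ch | SC | WS | g | gh | h | hb.

S -> h | WS; C -> h | WS | gh | hb; W -> g | h | Ch | SC | WS | gh | hb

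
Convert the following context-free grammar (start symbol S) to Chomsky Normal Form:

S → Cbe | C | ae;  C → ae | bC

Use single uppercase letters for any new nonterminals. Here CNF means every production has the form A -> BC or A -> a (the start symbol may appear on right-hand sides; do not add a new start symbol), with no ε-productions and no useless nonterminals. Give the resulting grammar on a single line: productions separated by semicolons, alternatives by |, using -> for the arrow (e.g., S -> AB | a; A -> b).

S -> AB | CE | DC; A -> a; B -> e; C -> AB | DC; D -> b; E -> DB

No ε-productions.
After unit-elimination: S -> ae | bC | Cbe; C -> ae | bC.
TERM: introduce A -> a, D -> b, B -> e and substitute in every rule of length ≥2.
BIN: S -> CDB becomes S -> CE, E -> DB.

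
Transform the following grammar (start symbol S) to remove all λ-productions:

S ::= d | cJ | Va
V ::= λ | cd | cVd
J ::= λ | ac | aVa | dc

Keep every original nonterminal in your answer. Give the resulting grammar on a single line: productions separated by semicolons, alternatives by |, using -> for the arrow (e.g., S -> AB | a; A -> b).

S -> a | c | d | Va | cJ; J -> aa | ac | dc | aVa; V -> cd | cVd

Nullable set: {J, V}.
S -> Va: V nullable, giving Va | a.
S -> cJ: J nullable, giving c | cJ.
Drop J -> λ.
J -> aVa: V nullable, giving aVa | aa.
Drop V -> λ.
V -> cVd: V nullable, giving cVd | cd.
Unchanged (no nullable symbols): S -> d; J -> ac; J -> dc; V -> cd.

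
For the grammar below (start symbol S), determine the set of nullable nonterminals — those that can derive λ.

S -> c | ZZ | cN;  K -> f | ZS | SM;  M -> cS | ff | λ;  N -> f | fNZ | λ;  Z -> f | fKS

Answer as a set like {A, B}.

Directly nullable (have an ε-rule): {M, N}.
Not nullable: K, S, Z — each has a terminal in every rule's right-hand side or depends on a non-nullable symbol.

{M, N}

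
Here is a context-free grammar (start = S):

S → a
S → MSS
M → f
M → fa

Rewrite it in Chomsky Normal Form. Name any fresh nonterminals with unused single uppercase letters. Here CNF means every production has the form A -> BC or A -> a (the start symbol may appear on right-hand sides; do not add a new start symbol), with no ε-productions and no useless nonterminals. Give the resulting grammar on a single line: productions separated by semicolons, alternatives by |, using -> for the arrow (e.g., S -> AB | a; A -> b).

S -> a | MC; A -> f; B -> a; C -> SS; M -> f | AB

No ε-productions.
No unit productions to eliminate.
TERM: introduce B -> a, A -> f and substitute in every rule of length ≥2.
BIN: S -> MSS becomes S -> MC, C -> SS.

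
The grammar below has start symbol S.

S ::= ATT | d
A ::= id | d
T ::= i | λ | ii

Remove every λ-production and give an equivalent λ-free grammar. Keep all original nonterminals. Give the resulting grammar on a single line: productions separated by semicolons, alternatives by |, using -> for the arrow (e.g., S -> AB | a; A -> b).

S -> A | d | AT | ATT; A -> d | id; T -> i | ii

Nullable set: {T}.
S -> ATT: T, T nullable, giving A | AT | ATT.
Drop T -> λ.
Unchanged (no nullable symbols): S -> d; A -> d; A -> id; T -> i; T -> ii.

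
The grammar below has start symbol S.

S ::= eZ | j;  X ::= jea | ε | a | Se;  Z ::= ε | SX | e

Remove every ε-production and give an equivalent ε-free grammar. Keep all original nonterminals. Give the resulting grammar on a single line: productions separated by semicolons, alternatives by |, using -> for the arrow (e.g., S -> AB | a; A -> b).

Nullable set: {X, Z}.
S -> eZ: Z nullable, giving e | eZ.
Drop X -> ε.
Drop Z -> ε.
Z -> SX: X nullable, giving S | SX.
Unchanged (no nullable symbols): S -> j; X -> Se; X -> a; X -> jea; Z -> e.

S -> e | j | eZ; X -> a | Se | jea; Z -> S | e | SX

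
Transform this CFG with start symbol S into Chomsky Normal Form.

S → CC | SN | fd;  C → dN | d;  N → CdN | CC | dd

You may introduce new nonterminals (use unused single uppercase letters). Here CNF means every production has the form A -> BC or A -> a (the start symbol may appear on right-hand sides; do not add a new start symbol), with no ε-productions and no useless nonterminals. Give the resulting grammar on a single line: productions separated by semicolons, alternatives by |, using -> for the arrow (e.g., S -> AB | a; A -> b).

No ε-productions.
No unit productions to eliminate.
TERM: introduce A -> d, B -> f and substitute in every rule of length ≥2.
BIN: N -> CAN becomes N -> CD, D -> AN.

S -> BA | CC | SN; A -> d; B -> f; C -> d | AN; D -> AN; N -> AA | CC | CD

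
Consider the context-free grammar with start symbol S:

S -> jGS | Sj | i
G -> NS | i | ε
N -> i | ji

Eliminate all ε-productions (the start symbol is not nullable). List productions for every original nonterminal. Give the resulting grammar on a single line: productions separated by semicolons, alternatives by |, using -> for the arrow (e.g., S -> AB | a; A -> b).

Nullable set: {G}.
S -> jGS: G nullable, giving jGS | jS.
Drop G -> ε.
Unchanged (no nullable symbols): S -> Sj; S -> i; G -> NS; G -> i; N -> i; N -> ji.

S -> i | Sj | jS | jGS; G -> i | NS; N -> i | ji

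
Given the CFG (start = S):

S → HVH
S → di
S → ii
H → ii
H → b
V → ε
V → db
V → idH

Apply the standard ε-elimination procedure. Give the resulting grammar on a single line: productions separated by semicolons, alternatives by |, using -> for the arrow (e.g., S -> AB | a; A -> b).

Nullable set: {V}.
S -> HVH: V nullable, giving HH | HVH.
Drop V -> ε.
Unchanged (no nullable symbols): S -> di; S -> ii; H -> b; H -> ii; V -> db; V -> idH.

S -> HH | di | ii | HVH; H -> b | ii; V -> db | idH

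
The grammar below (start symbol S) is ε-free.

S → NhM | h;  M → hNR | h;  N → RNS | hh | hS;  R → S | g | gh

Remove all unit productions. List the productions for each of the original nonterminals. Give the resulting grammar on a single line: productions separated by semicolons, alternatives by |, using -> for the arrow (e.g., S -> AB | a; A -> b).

Unit productions: R->S.
Unit pairs (A ⇒* B via units): (R,S).
S: inherits non-unit rules of {S} → NhM | h.
M: inherits non-unit rules of {M} → h | hNR.
N: inherits non-unit rules of {N} → RNS | hS | hh.
R: inherits non-unit rules of {R, S} → NhM | g | gh | h.

S -> h | NhM; M -> h | hNR; N -> hS | hh | RNS; R -> g | h | gh | NhM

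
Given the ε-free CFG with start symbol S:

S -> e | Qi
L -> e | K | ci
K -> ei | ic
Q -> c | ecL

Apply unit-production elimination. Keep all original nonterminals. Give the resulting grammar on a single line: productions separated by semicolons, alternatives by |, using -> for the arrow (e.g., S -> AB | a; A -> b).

S -> e | Qi; K -> ei | ic; L -> e | ci | ei | ic; Q -> c | ecL

Unit productions: L->K.
Unit pairs (A ⇒* B via units): (L,K).
S: inherits non-unit rules of {S} → Qi | e.
K: inherits non-unit rules of {K} → ei | ic.
L: inherits non-unit rules of {K, L} → ci | e | ei | ic.
Q: inherits non-unit rules of {Q} → c | ecL.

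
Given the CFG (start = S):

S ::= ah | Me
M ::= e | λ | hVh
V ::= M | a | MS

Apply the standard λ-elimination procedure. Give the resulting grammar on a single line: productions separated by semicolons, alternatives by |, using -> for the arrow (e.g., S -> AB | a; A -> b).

S -> e | Me | ah; M -> e | hh | hVh; V -> M | S | a | MS

Nullable set: {M, V}.
S -> Me: M nullable, giving Me | e.
Drop M -> λ.
M -> hVh: V nullable, giving hVh | hh.
V -> M: M nullable, giving M.
V -> MS: M nullable, giving MS | S.
Unchanged (no nullable symbols): S -> ah; M -> e; V -> a.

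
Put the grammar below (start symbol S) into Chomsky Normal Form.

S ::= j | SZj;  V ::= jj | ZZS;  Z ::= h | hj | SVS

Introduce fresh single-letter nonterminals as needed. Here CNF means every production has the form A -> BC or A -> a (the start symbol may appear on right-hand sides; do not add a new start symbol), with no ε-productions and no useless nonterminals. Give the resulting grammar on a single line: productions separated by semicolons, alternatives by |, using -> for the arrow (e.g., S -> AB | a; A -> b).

No ε-productions.
No unit productions to eliminate.
TERM: introduce B -> h, A -> j and substitute in every rule of length ≥2.
BIN: S -> SZA becomes S -> SC, C -> ZA; V -> ZZS becomes V -> ZD, D -> ZS; Z -> SVS becomes Z -> SE, E -> VS.

S -> j | SC; A -> j; B -> h; C -> ZA; D -> ZS; E -> VS; V -> AA | ZD; Z -> h | BA | SE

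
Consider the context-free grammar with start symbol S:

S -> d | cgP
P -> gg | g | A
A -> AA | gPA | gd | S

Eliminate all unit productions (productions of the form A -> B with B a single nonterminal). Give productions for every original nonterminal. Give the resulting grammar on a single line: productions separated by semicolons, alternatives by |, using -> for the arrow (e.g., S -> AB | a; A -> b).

Unit productions: A->S, P->A.
Unit pairs (A ⇒* B via units): (A,S), (P,A), (P,S).
S: inherits non-unit rules of {S} → cgP | d.
A: inherits non-unit rules of {A, S} → AA | cgP | d | gPA | gd.
P: inherits non-unit rules of {A, P, S} → AA | cgP | d | g | gPA | gd | gg.

S -> d | cgP; A -> d | AA | gd | cgP | gPA; P -> d | g | AA | gd | gg | cgP | gPA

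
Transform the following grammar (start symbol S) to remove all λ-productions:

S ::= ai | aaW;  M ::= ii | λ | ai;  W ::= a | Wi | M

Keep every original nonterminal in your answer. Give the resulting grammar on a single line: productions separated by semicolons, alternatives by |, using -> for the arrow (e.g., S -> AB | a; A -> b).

Nullable set: {M, W}.
S -> aaW: W nullable, giving aa | aaW.
Drop M -> λ.
W -> M: M nullable, giving M.
W -> Wi: W nullable, giving Wi | i.
Unchanged (no nullable symbols): S -> ai; M -> ai; M -> ii; W -> a.

S -> aa | ai | aaW; M -> ai | ii; W -> M | a | i | Wi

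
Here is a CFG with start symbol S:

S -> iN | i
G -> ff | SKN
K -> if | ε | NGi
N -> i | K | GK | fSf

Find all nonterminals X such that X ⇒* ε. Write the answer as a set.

{K, N}

Directly nullable (have an ε-rule): {K}.
N is nullable via N -> K (every symbol on the right is already known nullable).
Not nullable: G, S — each has a terminal in every rule's right-hand side or depends on a non-nullable symbol.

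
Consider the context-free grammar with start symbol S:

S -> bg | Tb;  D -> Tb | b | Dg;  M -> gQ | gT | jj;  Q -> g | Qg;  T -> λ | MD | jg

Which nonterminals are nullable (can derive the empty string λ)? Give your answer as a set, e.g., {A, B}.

Directly nullable (have an ε-rule): {T}.
Not nullable: D, M, Q, S — each has a terminal in every rule's right-hand side or depends on a non-nullable symbol.

{T}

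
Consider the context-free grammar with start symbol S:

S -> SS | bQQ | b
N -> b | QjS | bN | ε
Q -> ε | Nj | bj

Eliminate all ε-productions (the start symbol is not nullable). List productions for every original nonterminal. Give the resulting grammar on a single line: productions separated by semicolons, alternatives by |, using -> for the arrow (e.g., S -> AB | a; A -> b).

S -> b | SS | bQ | bQQ; N -> b | bN | jS | QjS; Q -> j | Nj | bj

Nullable set: {N, Q}.
S -> bQQ: Q, Q nullable, giving b | bQ | bQQ.
Drop N -> ε.
N -> QjS: Q nullable, giving QjS | jS.
N -> bN: N nullable, giving b | bN.
Drop Q -> ε.
Q -> Nj: N nullable, giving Nj | j.
Unchanged (no nullable symbols): S -> SS; S -> b; N -> b; Q -> bj.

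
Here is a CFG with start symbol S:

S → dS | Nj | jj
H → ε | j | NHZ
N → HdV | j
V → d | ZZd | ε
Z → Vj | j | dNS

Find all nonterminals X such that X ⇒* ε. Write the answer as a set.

{H, V}

Directly nullable (have an ε-rule): {H, V}.
Not nullable: N, S, Z — each has a terminal in every rule's right-hand side or depends on a non-nullable symbol.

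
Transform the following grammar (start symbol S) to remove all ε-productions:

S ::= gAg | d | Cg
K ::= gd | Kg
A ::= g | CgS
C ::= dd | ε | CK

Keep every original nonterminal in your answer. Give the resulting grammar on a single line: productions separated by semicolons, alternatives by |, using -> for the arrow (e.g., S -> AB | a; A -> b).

Nullable set: {C}.
S -> Cg: C nullable, giving Cg | g.
A -> CgS: C nullable, giving CgS | gS.
Drop C -> ε.
C -> CK: C nullable, giving CK | K.
Unchanged (no nullable symbols): S -> d; S -> gAg; A -> g; C -> dd; K -> Kg; K -> gd.

S -> d | g | Cg | gAg; A -> g | gS | CgS; C -> K | CK | dd; K -> Kg | gd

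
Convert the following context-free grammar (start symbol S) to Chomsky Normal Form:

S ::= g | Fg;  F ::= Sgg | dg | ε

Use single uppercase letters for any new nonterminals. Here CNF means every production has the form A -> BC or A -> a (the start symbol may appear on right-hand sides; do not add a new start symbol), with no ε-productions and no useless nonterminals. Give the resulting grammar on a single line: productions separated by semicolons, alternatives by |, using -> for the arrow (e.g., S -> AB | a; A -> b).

Nullable: {F}; after ε-elimination: S -> g | Fg; F -> dg | Sgg.
No unit productions to eliminate.
TERM: introduce B -> d, A -> g and substitute in every rule of length ≥2.
BIN: F -> SAA becomes F -> SC, C -> AA.

S -> g | FA; A -> g; B -> d; C -> AA; F -> BA | SC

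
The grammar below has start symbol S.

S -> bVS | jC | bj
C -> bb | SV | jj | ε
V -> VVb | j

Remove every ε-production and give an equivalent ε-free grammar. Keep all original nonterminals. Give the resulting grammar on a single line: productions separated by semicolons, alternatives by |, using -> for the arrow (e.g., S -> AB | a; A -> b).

Nullable set: {C}.
S -> jC: C nullable, giving j | jC.
Drop C -> ε.
Unchanged (no nullable symbols): S -> bVS; S -> bj; C -> SV; C -> bb; C -> jj; V -> VVb; V -> j.

S -> j | bj | jC | bVS; C -> SV | bb | jj; V -> j | VVb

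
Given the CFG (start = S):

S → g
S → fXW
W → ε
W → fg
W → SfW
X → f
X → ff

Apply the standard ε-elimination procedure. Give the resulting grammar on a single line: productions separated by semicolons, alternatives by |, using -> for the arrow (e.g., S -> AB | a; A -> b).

Nullable set: {W}.
S -> fXW: W nullable, giving fX | fXW.
Drop W -> ε.
W -> SfW: W nullable, giving Sf | SfW.
Unchanged (no nullable symbols): S -> g; W -> fg; X -> f; X -> ff.

S -> g | fX | fXW; W -> Sf | fg | SfW; X -> f | ff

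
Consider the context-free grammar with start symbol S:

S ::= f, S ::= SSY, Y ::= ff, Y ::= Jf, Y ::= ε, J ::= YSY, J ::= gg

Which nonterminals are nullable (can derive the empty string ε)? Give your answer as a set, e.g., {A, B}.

{Y}

Directly nullable (have an ε-rule): {Y}.
Not nullable: J, S — each has a terminal in every rule's right-hand side or depends on a non-nullable symbol.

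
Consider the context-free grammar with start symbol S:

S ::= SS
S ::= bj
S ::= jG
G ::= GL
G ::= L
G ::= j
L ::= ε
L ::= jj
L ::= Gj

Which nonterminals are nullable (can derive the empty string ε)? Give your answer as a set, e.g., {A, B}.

{G, L}

Directly nullable (have an ε-rule): {L}.
G is nullable via G -> L (every symbol on the right is already known nullable).
Not nullable: S — each has a terminal in every rule's right-hand side or depends on a non-nullable symbol.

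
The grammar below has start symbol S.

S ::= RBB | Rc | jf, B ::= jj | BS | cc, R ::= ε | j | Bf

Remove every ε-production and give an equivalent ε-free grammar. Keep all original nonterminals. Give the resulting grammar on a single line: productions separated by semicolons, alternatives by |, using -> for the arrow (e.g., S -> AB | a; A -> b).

Nullable set: {R}.
S -> RBB: R nullable, giving BB | RBB.
S -> Rc: R nullable, giving Rc | c.
Drop R -> ε.
Unchanged (no nullable symbols): S -> jf; B -> BS; B -> cc; B -> jj; R -> Bf; R -> j.

S -> c | BB | Rc | jf | RBB; B -> BS | cc | jj; R -> j | Bf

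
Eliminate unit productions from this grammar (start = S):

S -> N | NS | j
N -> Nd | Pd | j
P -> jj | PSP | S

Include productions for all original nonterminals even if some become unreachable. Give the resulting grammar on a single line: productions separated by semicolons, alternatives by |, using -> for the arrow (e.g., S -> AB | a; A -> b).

Unit productions: P->S, S->N.
Unit pairs (A ⇒* B via units): (P,N), (P,S), (S,N).
S: inherits non-unit rules of {N, S} → NS | Nd | Pd | j.
N: inherits non-unit rules of {N} → Nd | Pd | j.
P: inherits non-unit rules of {N, P, S} → NS | Nd | PSP | Pd | j | jj.

S -> j | NS | Nd | Pd; N -> j | Nd | Pd; P -> j | NS | Nd | Pd | jj | PSP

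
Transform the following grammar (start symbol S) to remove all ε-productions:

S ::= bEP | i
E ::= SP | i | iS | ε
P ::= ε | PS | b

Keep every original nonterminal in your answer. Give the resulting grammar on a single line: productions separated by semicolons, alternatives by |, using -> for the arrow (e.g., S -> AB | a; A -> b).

Nullable set: {E, P}.
S -> bEP: E, P nullable, giving b | bE | bEP | bP.
Drop E -> ε.
E -> SP: P nullable, giving S | SP.
Drop P -> ε.
P -> PS: P nullable, giving PS | S.
Unchanged (no nullable symbols): S -> i; E -> i; E -> iS; P -> b.

S -> b | i | bE | bP | bEP; E -> S | i | SP | iS; P -> S | b | PS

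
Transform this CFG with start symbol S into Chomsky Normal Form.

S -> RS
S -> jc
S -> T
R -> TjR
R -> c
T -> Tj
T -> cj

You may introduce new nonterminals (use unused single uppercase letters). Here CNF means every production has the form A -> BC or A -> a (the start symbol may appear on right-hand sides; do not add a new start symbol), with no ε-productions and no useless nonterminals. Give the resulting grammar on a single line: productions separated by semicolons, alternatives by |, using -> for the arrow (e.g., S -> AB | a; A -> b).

S -> AB | BA | RS | TA; A -> j; B -> c; C -> AR; R -> c | TC; T -> BA | TA

No ε-productions.
After unit-elimination: S -> RS | Tj | cj | jc; R -> c | TjR; T -> Tj | cj.
TERM: introduce B -> c, A -> j and substitute in every rule of length ≥2.
BIN: R -> TAR becomes R -> TC, C -> AR.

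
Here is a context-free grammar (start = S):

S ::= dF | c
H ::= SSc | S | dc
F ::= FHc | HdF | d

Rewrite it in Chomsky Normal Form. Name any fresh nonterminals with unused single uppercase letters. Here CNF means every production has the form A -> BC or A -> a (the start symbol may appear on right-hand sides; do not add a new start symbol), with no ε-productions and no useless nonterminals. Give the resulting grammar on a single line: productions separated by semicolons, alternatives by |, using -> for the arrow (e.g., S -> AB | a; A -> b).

No ε-productions.
After unit-elimination: S -> c | dF; F -> d | FHc | HdF; H -> c | dF | dc | SSc.
TERM: introduce A -> c, B -> d and substitute in every rule of length ≥2.
BIN: F -> FHA becomes F -> FC, C -> HA; F -> HBF becomes F -> HD, D -> BF; H -> SSA becomes H -> SE, E -> SA.

S -> c | BF; A -> c; B -> d; C -> HA; D -> BF; E -> SA; F -> d | FC | HD; H -> c | BA | BF | SE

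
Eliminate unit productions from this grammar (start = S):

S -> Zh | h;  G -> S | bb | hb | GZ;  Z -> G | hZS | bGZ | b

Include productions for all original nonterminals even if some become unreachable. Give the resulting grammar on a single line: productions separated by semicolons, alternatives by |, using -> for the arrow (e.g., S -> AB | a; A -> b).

S -> h | Zh; G -> h | GZ | Zh | bb | hb; Z -> b | h | GZ | Zh | bb | hb | bGZ | hZS

Unit productions: G->S, Z->G.
Unit pairs (A ⇒* B via units): (G,S), (Z,G), (Z,S).
S: inherits non-unit rules of {S} → Zh | h.
G: inherits non-unit rules of {G, S} → GZ | Zh | bb | h | hb.
Z: inherits non-unit rules of {G, S, Z} → GZ | Zh | b | bGZ | bb | h | hZS | hb.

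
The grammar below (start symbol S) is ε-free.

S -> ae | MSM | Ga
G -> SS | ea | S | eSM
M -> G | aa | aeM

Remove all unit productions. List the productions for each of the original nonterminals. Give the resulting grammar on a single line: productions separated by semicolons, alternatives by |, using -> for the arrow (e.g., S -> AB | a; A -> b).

Unit productions: G->S, M->G.
Unit pairs (A ⇒* B via units): (G,S), (M,G), (M,S).
S: inherits non-unit rules of {S} → Ga | MSM | ae.
G: inherits non-unit rules of {G, S} → Ga | MSM | SS | ae | eSM | ea.
M: inherits non-unit rules of {G, M, S} → Ga | MSM | SS | aa | ae | aeM | eSM | ea.

S -> Ga | ae | MSM; G -> Ga | SS | ae | ea | MSM | eSM; M -> Ga | SS | aa | ae | ea | MSM | aeM | eSM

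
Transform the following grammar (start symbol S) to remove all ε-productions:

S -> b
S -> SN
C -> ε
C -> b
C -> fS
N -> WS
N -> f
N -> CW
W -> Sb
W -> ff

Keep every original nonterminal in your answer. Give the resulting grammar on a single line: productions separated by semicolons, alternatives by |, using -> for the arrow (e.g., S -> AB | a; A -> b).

Nullable set: {C}.
Drop C -> ε.
N -> CW: C nullable, giving CW | W.
Unchanged (no nullable symbols): S -> SN; S -> b; C -> b; C -> fS; N -> WS; N -> f; W -> Sb; W -> ff.

S -> b | SN; C -> b | fS; N -> W | f | CW | WS; W -> Sb | ff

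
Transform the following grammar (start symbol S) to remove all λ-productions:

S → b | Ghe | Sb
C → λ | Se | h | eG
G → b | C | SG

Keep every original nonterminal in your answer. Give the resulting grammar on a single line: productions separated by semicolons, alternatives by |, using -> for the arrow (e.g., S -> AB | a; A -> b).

S -> b | Sb | he | Ghe; C -> e | h | Se | eG; G -> C | S | b | SG

Nullable set: {C, G}.
S -> Ghe: G nullable, giving Ghe | he.
Drop C -> λ.
C -> eG: G nullable, giving e | eG.
G -> C: C nullable, giving C.
G -> SG: G nullable, giving S | SG.
Unchanged (no nullable symbols): S -> Sb; S -> b; C -> Se; C -> h; G -> b.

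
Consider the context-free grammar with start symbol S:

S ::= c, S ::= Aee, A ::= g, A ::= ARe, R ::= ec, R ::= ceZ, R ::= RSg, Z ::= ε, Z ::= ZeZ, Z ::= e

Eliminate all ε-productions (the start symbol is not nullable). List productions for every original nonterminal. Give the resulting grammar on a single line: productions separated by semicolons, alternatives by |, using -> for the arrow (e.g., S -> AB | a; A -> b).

Nullable set: {Z}.
R -> ceZ: Z nullable, giving ce | ceZ.
Drop Z -> ε.
Z -> ZeZ: Z, Z nullable, giving Ze | ZeZ | e | eZ.
Unchanged (no nullable symbols): S -> Aee; S -> c; A -> ARe; A -> g; R -> RSg; R -> ec; Z -> e.

S -> c | Aee; A -> g | ARe; R -> ce | ec | RSg | ceZ; Z -> e | Ze | eZ | ZeZ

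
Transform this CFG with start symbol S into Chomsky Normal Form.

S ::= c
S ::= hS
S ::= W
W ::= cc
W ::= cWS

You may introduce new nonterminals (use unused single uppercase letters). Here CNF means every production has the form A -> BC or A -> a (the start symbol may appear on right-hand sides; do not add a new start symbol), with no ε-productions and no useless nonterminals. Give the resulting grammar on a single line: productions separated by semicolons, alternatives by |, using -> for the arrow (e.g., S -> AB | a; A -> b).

No ε-productions.
After unit-elimination: S -> c | cc | hS | cWS; W -> cc | cWS.
TERM: introduce A -> c, B -> h and substitute in every rule of length ≥2.
BIN: S -> AWS becomes S -> AC, C -> WS; W -> AWS becomes W -> AD, D -> WS.

S -> c | AA | AC | BS; A -> c; B -> h; C -> WS; D -> WS; W -> AA | AD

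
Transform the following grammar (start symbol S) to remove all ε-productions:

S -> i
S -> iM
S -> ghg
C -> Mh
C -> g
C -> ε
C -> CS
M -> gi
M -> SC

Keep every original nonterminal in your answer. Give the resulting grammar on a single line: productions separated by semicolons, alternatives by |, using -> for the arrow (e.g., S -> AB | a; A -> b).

S -> i | iM | ghg; C -> S | g | CS | Mh; M -> S | SC | gi

Nullable set: {C}.
Drop C -> ε.
C -> CS: C nullable, giving CS | S.
M -> SC: C nullable, giving S | SC.
Unchanged (no nullable symbols): S -> ghg; S -> i; S -> iM; C -> Mh; C -> g; M -> gi.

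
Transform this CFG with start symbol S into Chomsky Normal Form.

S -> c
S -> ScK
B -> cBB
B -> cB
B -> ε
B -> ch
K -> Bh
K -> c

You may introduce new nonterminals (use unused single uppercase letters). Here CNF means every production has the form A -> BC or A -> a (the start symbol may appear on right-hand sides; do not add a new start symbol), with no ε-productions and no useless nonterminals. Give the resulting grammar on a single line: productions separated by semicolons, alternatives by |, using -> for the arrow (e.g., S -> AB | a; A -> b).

S -> c | SE; A -> c; B -> c | AB | AC | AD; C -> h; D -> BB; E -> AK; K -> c | h | BC

Nullable: {B}; after ε-elimination: S -> c | ScK; B -> c | cB | ch | cBB; K -> c | h | Bh.
No unit productions to eliminate.
TERM: introduce A -> c, C -> h and substitute in every rule of length ≥2.
BIN: B -> ABB becomes B -> AD, D -> BB; S -> SAK becomes S -> SE, E -> AK.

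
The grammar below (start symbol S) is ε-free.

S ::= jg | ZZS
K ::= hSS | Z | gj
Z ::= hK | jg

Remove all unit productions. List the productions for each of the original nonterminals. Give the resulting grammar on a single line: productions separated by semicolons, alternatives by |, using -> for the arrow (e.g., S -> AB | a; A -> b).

S -> jg | ZZS; K -> gj | hK | jg | hSS; Z -> hK | jg

Unit productions: K->Z.
Unit pairs (A ⇒* B via units): (K,Z).
S: inherits non-unit rules of {S} → ZZS | jg.
K: inherits non-unit rules of {K, Z} → gj | hK | hSS | jg.
Z: inherits non-unit rules of {Z} → hK | jg.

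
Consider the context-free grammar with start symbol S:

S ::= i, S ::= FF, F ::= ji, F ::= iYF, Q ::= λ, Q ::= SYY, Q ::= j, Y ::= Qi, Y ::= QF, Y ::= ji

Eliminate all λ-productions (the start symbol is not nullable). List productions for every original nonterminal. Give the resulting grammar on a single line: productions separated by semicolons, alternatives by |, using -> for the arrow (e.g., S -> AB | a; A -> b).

Nullable set: {Q}.
Drop Q -> λ.
Y -> QF: Q nullable, giving F | QF.
Y -> Qi: Q nullable, giving Qi | i.
Unchanged (no nullable symbols): S -> FF; S -> i; F -> iYF; F -> ji; Q -> SYY; Q -> j; Y -> ji.

S -> i | FF; F -> ji | iYF; Q -> j | SYY; Y -> F | i | QF | Qi | ji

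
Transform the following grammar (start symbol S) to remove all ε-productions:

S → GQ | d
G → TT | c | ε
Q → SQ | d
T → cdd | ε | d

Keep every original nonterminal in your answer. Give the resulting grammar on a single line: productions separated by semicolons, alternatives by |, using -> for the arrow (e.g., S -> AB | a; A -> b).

Nullable set: {G, T}.
S -> GQ: G nullable, giving GQ | Q.
Drop G -> ε.
G -> TT: T, T nullable, giving T | TT.
Drop T -> ε.
Unchanged (no nullable symbols): S -> d; G -> c; Q -> SQ; Q -> d; T -> cdd; T -> d.

S -> Q | d | GQ; G -> T | c | TT; Q -> d | SQ; T -> d | cdd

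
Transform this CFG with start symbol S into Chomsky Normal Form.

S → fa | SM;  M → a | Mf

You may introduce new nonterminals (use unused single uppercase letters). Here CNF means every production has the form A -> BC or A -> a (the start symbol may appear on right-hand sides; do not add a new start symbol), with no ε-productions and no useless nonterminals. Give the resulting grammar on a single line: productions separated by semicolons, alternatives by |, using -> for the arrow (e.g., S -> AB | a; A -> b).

S -> AB | SM; A -> f; B -> a; M -> a | MA

No ε-productions.
No unit productions to eliminate.
TERM: introduce B -> a, A -> f and substitute in every rule of length ≥2.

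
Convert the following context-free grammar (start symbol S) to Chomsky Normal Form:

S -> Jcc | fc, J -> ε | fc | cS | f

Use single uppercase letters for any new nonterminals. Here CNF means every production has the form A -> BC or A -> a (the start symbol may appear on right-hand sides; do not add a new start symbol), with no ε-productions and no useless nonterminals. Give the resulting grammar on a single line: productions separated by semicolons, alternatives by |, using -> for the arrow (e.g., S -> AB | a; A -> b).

Nullable: {J}; after ε-elimination: S -> cc | fc | Jcc; J -> f | cS | fc.
No unit productions to eliminate.
TERM: introduce A -> c, B -> f and substitute in every rule of length ≥2.
BIN: S -> JAA becomes S -> JC, C -> AA.

S -> AA | BA | JC; A -> c; B -> f; C -> AA; J -> f | AS | BA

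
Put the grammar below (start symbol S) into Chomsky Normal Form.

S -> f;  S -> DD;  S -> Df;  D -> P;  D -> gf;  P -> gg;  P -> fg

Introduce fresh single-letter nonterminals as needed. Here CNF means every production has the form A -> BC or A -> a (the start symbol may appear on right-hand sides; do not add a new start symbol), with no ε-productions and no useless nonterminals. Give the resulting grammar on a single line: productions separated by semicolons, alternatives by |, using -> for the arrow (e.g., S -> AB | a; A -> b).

S -> f | DA | DD; A -> f; B -> g; D -> AB | BA | BB

No ε-productions.
After unit-elimination: S -> f | DD | Df; D -> fg | gf | gg; P -> fg | gg.
TERM: introduce A -> f, B -> g and substitute in every rule of length ≥2.
Drop unreachable/unproductive: P.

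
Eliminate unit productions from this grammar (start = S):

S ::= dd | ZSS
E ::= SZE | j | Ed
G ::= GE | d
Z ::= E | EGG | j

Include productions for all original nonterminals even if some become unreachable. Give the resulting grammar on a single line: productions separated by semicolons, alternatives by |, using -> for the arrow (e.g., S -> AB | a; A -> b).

Unit productions: Z->E.
Unit pairs (A ⇒* B via units): (Z,E).
S: inherits non-unit rules of {S} → ZSS | dd.
E: inherits non-unit rules of {E} → Ed | SZE | j.
G: inherits non-unit rules of {G} → GE | d.
Z: inherits non-unit rules of {E, Z} → EGG | Ed | SZE | j.

S -> dd | ZSS; E -> j | Ed | SZE; G -> d | GE; Z -> j | Ed | EGG | SZE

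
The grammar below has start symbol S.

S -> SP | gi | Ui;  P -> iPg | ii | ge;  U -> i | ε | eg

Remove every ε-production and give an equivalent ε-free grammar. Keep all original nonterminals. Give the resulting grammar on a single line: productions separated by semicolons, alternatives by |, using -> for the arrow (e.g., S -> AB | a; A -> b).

Nullable set: {U}.
S -> Ui: U nullable, giving Ui | i.
Drop U -> ε.
Unchanged (no nullable symbols): S -> SP; S -> gi; P -> ge; P -> iPg; P -> ii; U -> eg; U -> i.

S -> i | SP | Ui | gi; P -> ge | ii | iPg; U -> i | eg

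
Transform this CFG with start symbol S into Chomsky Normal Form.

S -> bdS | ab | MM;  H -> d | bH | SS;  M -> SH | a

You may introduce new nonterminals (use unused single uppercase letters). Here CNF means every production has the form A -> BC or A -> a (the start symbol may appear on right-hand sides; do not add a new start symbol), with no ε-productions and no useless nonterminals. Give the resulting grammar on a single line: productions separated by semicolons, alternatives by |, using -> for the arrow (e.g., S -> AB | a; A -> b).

No ε-productions.
No unit productions to eliminate.
TERM: introduce B -> a, A -> b, C -> d and substitute in every rule of length ≥2.
BIN: S -> ACS becomes S -> AD, D -> CS.

S -> AD | BA | MM; A -> b; B -> a; C -> d; D -> CS; H -> d | AH | SS; M -> a | SH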